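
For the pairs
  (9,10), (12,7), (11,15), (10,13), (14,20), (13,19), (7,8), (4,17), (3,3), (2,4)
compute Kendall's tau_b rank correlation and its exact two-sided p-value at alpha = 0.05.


Step 1: Enumerate the 45 unordered pairs (i,j) with i<j and classify each by sign(x_j-x_i) * sign(y_j-y_i).
  (1,2):dx=+3,dy=-3->D; (1,3):dx=+2,dy=+5->C; (1,4):dx=+1,dy=+3->C; (1,5):dx=+5,dy=+10->C
  (1,6):dx=+4,dy=+9->C; (1,7):dx=-2,dy=-2->C; (1,8):dx=-5,dy=+7->D; (1,9):dx=-6,dy=-7->C
  (1,10):dx=-7,dy=-6->C; (2,3):dx=-1,dy=+8->D; (2,4):dx=-2,dy=+6->D; (2,5):dx=+2,dy=+13->C
  (2,6):dx=+1,dy=+12->C; (2,7):dx=-5,dy=+1->D; (2,8):dx=-8,dy=+10->D; (2,9):dx=-9,dy=-4->C
  (2,10):dx=-10,dy=-3->C; (3,4):dx=-1,dy=-2->C; (3,5):dx=+3,dy=+5->C; (3,6):dx=+2,dy=+4->C
  (3,7):dx=-4,dy=-7->C; (3,8):dx=-7,dy=+2->D; (3,9):dx=-8,dy=-12->C; (3,10):dx=-9,dy=-11->C
  (4,5):dx=+4,dy=+7->C; (4,6):dx=+3,dy=+6->C; (4,7):dx=-3,dy=-5->C; (4,8):dx=-6,dy=+4->D
  (4,9):dx=-7,dy=-10->C; (4,10):dx=-8,dy=-9->C; (5,6):dx=-1,dy=-1->C; (5,7):dx=-7,dy=-12->C
  (5,8):dx=-10,dy=-3->C; (5,9):dx=-11,dy=-17->C; (5,10):dx=-12,dy=-16->C; (6,7):dx=-6,dy=-11->C
  (6,8):dx=-9,dy=-2->C; (6,9):dx=-10,dy=-16->C; (6,10):dx=-11,dy=-15->C; (7,8):dx=-3,dy=+9->D
  (7,9):dx=-4,dy=-5->C; (7,10):dx=-5,dy=-4->C; (8,9):dx=-1,dy=-14->C; (8,10):dx=-2,dy=-13->C
  (9,10):dx=-1,dy=+1->D
Step 2: C = 35, D = 10, total pairs = 45.
Step 3: tau = (C - D)/(n(n-1)/2) = (35 - 10)/45 = 0.555556.
Step 4: Exact two-sided p-value (enumerate n! = 3628800 permutations of y under H0): p = 0.028609.
Step 5: alpha = 0.05. reject H0.

tau_b = 0.5556 (C=35, D=10), p = 0.028609, reject H0.


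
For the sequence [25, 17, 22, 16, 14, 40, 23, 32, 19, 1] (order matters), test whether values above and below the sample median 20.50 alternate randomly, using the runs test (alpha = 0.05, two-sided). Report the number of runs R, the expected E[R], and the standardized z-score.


Step 1: Compute median = 20.50; label A = above, B = below.
Labels in order: ABABBAAABB  (n_A = 5, n_B = 5)
Step 2: Count runs R = 6.
Step 3: Under H0 (random ordering), E[R] = 2*n_A*n_B/(n_A+n_B) + 1 = 2*5*5/10 + 1 = 6.0000.
        Var[R] = 2*n_A*n_B*(2*n_A*n_B - n_A - n_B) / ((n_A+n_B)^2 * (n_A+n_B-1)) = 2000/900 = 2.2222.
        SD[R] = 1.4907.
Step 4: R = E[R], so z = 0 with no continuity correction.
Step 5: Two-sided p-value via normal approximation = 2*(1 - Phi(|z|)) = 1.000000.
Step 6: alpha = 0.05. fail to reject H0.

R = 6, z = 0.0000, p = 1.000000, fail to reject H0.


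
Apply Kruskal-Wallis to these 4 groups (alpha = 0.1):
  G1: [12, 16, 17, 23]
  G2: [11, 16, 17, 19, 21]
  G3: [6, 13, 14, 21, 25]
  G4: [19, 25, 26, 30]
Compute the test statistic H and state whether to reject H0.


Step 1: Combine all N = 18 observations and assign midranks.
sorted (value, group, rank): (6,G3,1), (11,G2,2), (12,G1,3), (13,G3,4), (14,G3,5), (16,G1,6.5), (16,G2,6.5), (17,G1,8.5), (17,G2,8.5), (19,G2,10.5), (19,G4,10.5), (21,G2,12.5), (21,G3,12.5), (23,G1,14), (25,G3,15.5), (25,G4,15.5), (26,G4,17), (30,G4,18)
Step 2: Sum ranks within each group.
R_1 = 32 (n_1 = 4)
R_2 = 40 (n_2 = 5)
R_3 = 38 (n_3 = 5)
R_4 = 61 (n_4 = 4)
Step 3: H = 12/(N(N+1)) * sum(R_i^2/n_i) - 3(N+1)
     = 12/(18*19) * (32^2/4 + 40^2/5 + 38^2/5 + 61^2/4) - 3*19
     = 0.035088 * 1795.05 - 57
     = 5.984211.
Step 4: Ties present; correction factor C = 1 - 30/(18^3 - 18) = 0.994840. Corrected H = 5.984211 / 0.994840 = 6.015249.
Step 5: Under H0, H ~ chi^2(3); p-value = 0.110871.
Step 6: alpha = 0.1. fail to reject H0.

H = 6.0152, df = 3, p = 0.110871, fail to reject H0.


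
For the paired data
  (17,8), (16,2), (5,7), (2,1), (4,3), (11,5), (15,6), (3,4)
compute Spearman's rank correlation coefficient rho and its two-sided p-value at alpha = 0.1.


Step 1: Rank x and y separately (midranks; no ties here).
rank(x): 17->8, 16->7, 5->4, 2->1, 4->3, 11->5, 15->6, 3->2
rank(y): 8->8, 2->2, 7->7, 1->1, 3->3, 5->5, 6->6, 4->4
Step 2: d_i = R_x(i) - R_y(i); compute d_i^2.
  (8-8)^2=0, (7-2)^2=25, (4-7)^2=9, (1-1)^2=0, (3-3)^2=0, (5-5)^2=0, (6-6)^2=0, (2-4)^2=4
sum(d^2) = 38.
Step 3: rho = 1 - 6*38 / (8*(8^2 - 1)) = 1 - 228/504 = 0.547619.
Step 4: Under H0, t = rho * sqrt((n-2)/(1-rho^2)) = 1.6031 ~ t(6).
Step 5: Two-sided p-value from the t-distribution with 6 df = 0.160026.
Step 6: alpha = 0.1. fail to reject H0.

rho = 0.5476, p = 0.160026, fail to reject H0 at alpha = 0.1.


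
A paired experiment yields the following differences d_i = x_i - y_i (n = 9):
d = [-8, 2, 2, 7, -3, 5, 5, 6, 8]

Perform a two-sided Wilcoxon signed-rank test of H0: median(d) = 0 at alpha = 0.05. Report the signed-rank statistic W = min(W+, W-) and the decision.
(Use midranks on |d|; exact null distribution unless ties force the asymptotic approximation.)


Step 1: Drop any zero differences (none here) and take |d_i|.
|d| = [8, 2, 2, 7, 3, 5, 5, 6, 8]
Step 2: Midrank |d_i| (ties get averaged ranks).
ranks: |8|->8.5, |2|->1.5, |2|->1.5, |7|->7, |3|->3, |5|->4.5, |5|->4.5, |6|->6, |8|->8.5
Step 3: Attach original signs; sum ranks with positive sign and with negative sign.
W+ = 1.5 + 1.5 + 7 + 4.5 + 4.5 + 6 + 8.5 = 33.5
W- = 8.5 + 3 = 11.5
(Check: W+ + W- = 45 should equal n(n+1)/2 = 45.)
Step 4: Test statistic W = min(W+, W-) = 11.5.
Step 5: Ties in |d|, so use the tie-corrected normal approximation.
        E[W] = n(n+1)/4 = 9*10/4 = 22.5.
        Tie groups: |d|=2 (t=2), |d|=5 (t=2), |d|=8 (t=2); sum(t^3 - t) = 18.
        Var[W] = n(n+1)(2n+1)/24 - sum(t^3-t)/48 = 1710/24 - 18/48 = 70.875.
        z = (W - E[W]) / sqrt(Var[W]) = (11.5 - 22.5) / 8.4187 = -1.3066.
        Two-sided p = 2*Phi(z) = 0.191345.
Step 6: alpha = 0.05. fail to reject H0.

W+ = 33.5, W- = 11.5, W = min = 11.5, p = 0.191345, fail to reject H0.


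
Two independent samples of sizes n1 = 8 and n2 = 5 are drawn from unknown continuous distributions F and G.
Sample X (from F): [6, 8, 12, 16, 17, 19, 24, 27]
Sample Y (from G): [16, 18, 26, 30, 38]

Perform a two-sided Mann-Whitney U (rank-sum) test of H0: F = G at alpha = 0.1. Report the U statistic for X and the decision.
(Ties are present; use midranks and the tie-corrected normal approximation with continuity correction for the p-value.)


Step 1: Combine and sort all 13 observations; assign midranks.
sorted (value, group): (6,X), (8,X), (12,X), (16,X), (16,Y), (17,X), (18,Y), (19,X), (24,X), (26,Y), (27,X), (30,Y), (38,Y)
ranks: 6->1, 8->2, 12->3, 16->4.5, 16->4.5, 17->6, 18->7, 19->8, 24->9, 26->10, 27->11, 30->12, 38->13
Step 2: Rank sum for X: R1 = 1 + 2 + 3 + 4.5 + 6 + 8 + 9 + 11 = 44.5.
Step 3: U_X = R1 - n1(n1+1)/2 = 44.5 - 8*9/2 = 44.5 - 36 = 8.5.
       U_Y = n1*n2 - U_X = 40 - 8.5 = 31.5.
Step 4: Ties are present, so use the tie-corrected normal approximation (with continuity correction) for the p-value.
Step 5: p-value = 0.106864; compare to alpha = 0.1. fail to reject H0.

U_X = 8.5, p = 0.106864, fail to reject H0 at alpha = 0.1.


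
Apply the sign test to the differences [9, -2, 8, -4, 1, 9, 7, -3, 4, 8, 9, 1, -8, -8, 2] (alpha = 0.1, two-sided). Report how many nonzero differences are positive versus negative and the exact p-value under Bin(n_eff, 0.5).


Step 1: Discard zero differences. Original n = 15; n_eff = number of nonzero differences = 15.
Nonzero differences (with sign): +9, -2, +8, -4, +1, +9, +7, -3, +4, +8, +9, +1, -8, -8, +2
Step 2: Count signs: positive = 10, negative = 5.
Step 3: Under H0: P(positive) = 0.5, so the number of positives S ~ Bin(15, 0.5).
Step 4: Two-sided exact p-value = sum of Bin(15,0.5) probabilities at or below the observed probability = 0.301758.
Step 5: alpha = 0.1. fail to reject H0.

n_eff = 15, pos = 10, neg = 5, p = 0.301758, fail to reject H0.


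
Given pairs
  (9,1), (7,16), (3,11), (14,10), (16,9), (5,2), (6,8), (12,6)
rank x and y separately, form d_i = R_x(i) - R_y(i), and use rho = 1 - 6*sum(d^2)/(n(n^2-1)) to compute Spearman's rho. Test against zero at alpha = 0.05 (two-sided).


Step 1: Rank x and y separately (midranks; no ties here).
rank(x): 9->5, 7->4, 3->1, 14->7, 16->8, 5->2, 6->3, 12->6
rank(y): 1->1, 16->8, 11->7, 10->6, 9->5, 2->2, 8->4, 6->3
Step 2: d_i = R_x(i) - R_y(i); compute d_i^2.
  (5-1)^2=16, (4-8)^2=16, (1-7)^2=36, (7-6)^2=1, (8-5)^2=9, (2-2)^2=0, (3-4)^2=1, (6-3)^2=9
sum(d^2) = 88.
Step 3: rho = 1 - 6*88 / (8*(8^2 - 1)) = 1 - 528/504 = -0.047619.
Step 4: Under H0, t = rho * sqrt((n-2)/(1-rho^2)) = -0.1168 ~ t(6).
Step 5: Two-sided p-value from the t-distribution with 6 df = 0.910849.
Step 6: alpha = 0.05. fail to reject H0.

rho = -0.0476, p = 0.910849, fail to reject H0 at alpha = 0.05.


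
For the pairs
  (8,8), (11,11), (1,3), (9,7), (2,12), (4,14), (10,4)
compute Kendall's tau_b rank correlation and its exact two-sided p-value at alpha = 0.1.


Step 1: Enumerate the 21 unordered pairs (i,j) with i<j and classify each by sign(x_j-x_i) * sign(y_j-y_i).
  (1,2):dx=+3,dy=+3->C; (1,3):dx=-7,dy=-5->C; (1,4):dx=+1,dy=-1->D; (1,5):dx=-6,dy=+4->D
  (1,6):dx=-4,dy=+6->D; (1,7):dx=+2,dy=-4->D; (2,3):dx=-10,dy=-8->C; (2,4):dx=-2,dy=-4->C
  (2,5):dx=-9,dy=+1->D; (2,6):dx=-7,dy=+3->D; (2,7):dx=-1,dy=-7->C; (3,4):dx=+8,dy=+4->C
  (3,5):dx=+1,dy=+9->C; (3,6):dx=+3,dy=+11->C; (3,7):dx=+9,dy=+1->C; (4,5):dx=-7,dy=+5->D
  (4,6):dx=-5,dy=+7->D; (4,7):dx=+1,dy=-3->D; (5,6):dx=+2,dy=+2->C; (5,7):dx=+8,dy=-8->D
  (6,7):dx=+6,dy=-10->D
Step 2: C = 10, D = 11, total pairs = 21.
Step 3: tau = (C - D)/(n(n-1)/2) = (10 - 11)/21 = -0.047619.
Step 4: Exact two-sided p-value (enumerate n! = 5040 permutations of y under H0): p = 1.000000.
Step 5: alpha = 0.1. fail to reject H0.

tau_b = -0.0476 (C=10, D=11), p = 1.000000, fail to reject H0.


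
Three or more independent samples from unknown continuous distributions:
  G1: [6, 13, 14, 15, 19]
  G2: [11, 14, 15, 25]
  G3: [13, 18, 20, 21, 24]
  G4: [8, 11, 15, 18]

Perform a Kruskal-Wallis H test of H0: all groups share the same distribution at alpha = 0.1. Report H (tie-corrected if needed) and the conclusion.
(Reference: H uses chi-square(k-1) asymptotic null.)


Step 1: Combine all N = 18 observations and assign midranks.
sorted (value, group, rank): (6,G1,1), (8,G4,2), (11,G2,3.5), (11,G4,3.5), (13,G1,5.5), (13,G3,5.5), (14,G1,7.5), (14,G2,7.5), (15,G1,10), (15,G2,10), (15,G4,10), (18,G3,12.5), (18,G4,12.5), (19,G1,14), (20,G3,15), (21,G3,16), (24,G3,17), (25,G2,18)
Step 2: Sum ranks within each group.
R_1 = 38 (n_1 = 5)
R_2 = 39 (n_2 = 4)
R_3 = 66 (n_3 = 5)
R_4 = 28 (n_4 = 4)
Step 3: H = 12/(N(N+1)) * sum(R_i^2/n_i) - 3(N+1)
     = 12/(18*19) * (38^2/5 + 39^2/4 + 66^2/5 + 28^2/4) - 3*19
     = 0.035088 * 1736.25 - 57
     = 3.921053.
Step 4: Ties present; correction factor C = 1 - 48/(18^3 - 18) = 0.991744. Corrected H = 3.921053 / 0.991744 = 3.953694.
Step 5: Under H0, H ~ chi^2(3); p-value = 0.266508.
Step 6: alpha = 0.1. fail to reject H0.

H = 3.9537, df = 3, p = 0.266508, fail to reject H0.


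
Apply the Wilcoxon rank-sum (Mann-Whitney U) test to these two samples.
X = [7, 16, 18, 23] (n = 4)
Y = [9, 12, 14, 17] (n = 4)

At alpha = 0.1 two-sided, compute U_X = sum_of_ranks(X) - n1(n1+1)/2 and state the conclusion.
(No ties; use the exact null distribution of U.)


Step 1: Combine and sort all 8 observations; assign midranks.
sorted (value, group): (7,X), (9,Y), (12,Y), (14,Y), (16,X), (17,Y), (18,X), (23,X)
ranks: 7->1, 9->2, 12->3, 14->4, 16->5, 17->6, 18->7, 23->8
Step 2: Rank sum for X: R1 = 1 + 5 + 7 + 8 = 21.
Step 3: U_X = R1 - n1(n1+1)/2 = 21 - 4*5/2 = 21 - 10 = 11.
       U_Y = n1*n2 - U_X = 16 - 11 = 5.
Step 4: No ties, so the exact null distribution of U (based on enumerating the C(8,4) = 70 equally likely rank assignments) gives the two-sided p-value.
Step 5: p-value = 0.485714; compare to alpha = 0.1. fail to reject H0.

U_X = 11, p = 0.485714, fail to reject H0 at alpha = 0.1.


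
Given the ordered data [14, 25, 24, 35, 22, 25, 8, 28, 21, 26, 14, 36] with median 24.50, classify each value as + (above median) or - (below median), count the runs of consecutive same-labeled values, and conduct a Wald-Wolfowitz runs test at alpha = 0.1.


Step 1: Compute median = 24.50; label A = above, B = below.
Labels in order: BABABABABABA  (n_A = 6, n_B = 6)
Step 2: Count runs R = 12.
Step 3: Under H0 (random ordering), E[R] = 2*n_A*n_B/(n_A+n_B) + 1 = 2*6*6/12 + 1 = 7.0000.
        Var[R] = 2*n_A*n_B*(2*n_A*n_B - n_A - n_B) / ((n_A+n_B)^2 * (n_A+n_B-1)) = 4320/1584 = 2.7273.
        SD[R] = 1.6514.
Step 4: Continuity-corrected z = (R - 0.5 - E[R]) / SD[R] = (12 - 0.5 - 7.0000) / 1.6514 = 2.7249.
Step 5: Two-sided p-value via normal approximation = 2*(1 - Phi(|z|)) = 0.006432.
Step 6: alpha = 0.1. reject H0.

R = 12, z = 2.7249, p = 0.006432, reject H0.


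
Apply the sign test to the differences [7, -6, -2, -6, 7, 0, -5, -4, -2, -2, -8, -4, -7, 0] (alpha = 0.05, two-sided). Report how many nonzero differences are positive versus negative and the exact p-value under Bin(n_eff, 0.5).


Step 1: Discard zero differences. Original n = 14; n_eff = number of nonzero differences = 12.
Nonzero differences (with sign): +7, -6, -2, -6, +7, -5, -4, -2, -2, -8, -4, -7
Step 2: Count signs: positive = 2, negative = 10.
Step 3: Under H0: P(positive) = 0.5, so the number of positives S ~ Bin(12, 0.5).
Step 4: Two-sided exact p-value = sum of Bin(12,0.5) probabilities at or below the observed probability = 0.038574.
Step 5: alpha = 0.05. reject H0.

n_eff = 12, pos = 2, neg = 10, p = 0.038574, reject H0.


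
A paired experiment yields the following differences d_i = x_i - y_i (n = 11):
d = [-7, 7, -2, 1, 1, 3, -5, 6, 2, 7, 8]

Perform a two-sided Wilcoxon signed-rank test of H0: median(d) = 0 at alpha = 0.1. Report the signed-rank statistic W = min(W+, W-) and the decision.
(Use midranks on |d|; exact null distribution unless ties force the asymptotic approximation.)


Step 1: Drop any zero differences (none here) and take |d_i|.
|d| = [7, 7, 2, 1, 1, 3, 5, 6, 2, 7, 8]
Step 2: Midrank |d_i| (ties get averaged ranks).
ranks: |7|->9, |7|->9, |2|->3.5, |1|->1.5, |1|->1.5, |3|->5, |5|->6, |6|->7, |2|->3.5, |7|->9, |8|->11
Step 3: Attach original signs; sum ranks with positive sign and with negative sign.
W+ = 9 + 1.5 + 1.5 + 5 + 7 + 3.5 + 9 + 11 = 47.5
W- = 9 + 3.5 + 6 = 18.5
(Check: W+ + W- = 66 should equal n(n+1)/2 = 66.)
Step 4: Test statistic W = min(W+, W-) = 18.5.
Step 5: Ties in |d|, so use the tie-corrected normal approximation.
        E[W] = n(n+1)/4 = 11*12/4 = 33.
        Tie groups: |d|=1 (t=2), |d|=2 (t=2), |d|=7 (t=3); sum(t^3 - t) = 36.
        Var[W] = n(n+1)(2n+1)/24 - sum(t^3-t)/48 = 3036/24 - 36/48 = 125.75.
        z = (W - E[W]) / sqrt(Var[W]) = (18.5 - 33) / 11.2138 = -1.2930.
        Two-sided p = 2*Phi(z) = 0.195995.
Step 6: alpha = 0.1. fail to reject H0.

W+ = 47.5, W- = 18.5, W = min = 18.5, p = 0.195995, fail to reject H0.


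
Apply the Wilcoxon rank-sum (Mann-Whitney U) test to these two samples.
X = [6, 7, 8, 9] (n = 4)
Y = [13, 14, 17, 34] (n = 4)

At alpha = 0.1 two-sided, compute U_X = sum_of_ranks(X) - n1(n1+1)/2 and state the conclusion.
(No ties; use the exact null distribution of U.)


Step 1: Combine and sort all 8 observations; assign midranks.
sorted (value, group): (6,X), (7,X), (8,X), (9,X), (13,Y), (14,Y), (17,Y), (34,Y)
ranks: 6->1, 7->2, 8->3, 9->4, 13->5, 14->6, 17->7, 34->8
Step 2: Rank sum for X: R1 = 1 + 2 + 3 + 4 = 10.
Step 3: U_X = R1 - n1(n1+1)/2 = 10 - 4*5/2 = 10 - 10 = 0.
       U_Y = n1*n2 - U_X = 16 - 0 = 16.
Step 4: No ties, so the exact null distribution of U (based on enumerating the C(8,4) = 70 equally likely rank assignments) gives the two-sided p-value.
Step 5: p-value = 0.028571; compare to alpha = 0.1. reject H0.

U_X = 0, p = 0.028571, reject H0 at alpha = 0.1.


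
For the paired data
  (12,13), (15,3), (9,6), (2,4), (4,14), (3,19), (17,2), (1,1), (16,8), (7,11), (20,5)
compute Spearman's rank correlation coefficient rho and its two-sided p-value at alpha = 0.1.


Step 1: Rank x and y separately (midranks; no ties here).
rank(x): 12->7, 15->8, 9->6, 2->2, 4->4, 3->3, 17->10, 1->1, 16->9, 7->5, 20->11
rank(y): 13->9, 3->3, 6->6, 4->4, 14->10, 19->11, 2->2, 1->1, 8->7, 11->8, 5->5
Step 2: d_i = R_x(i) - R_y(i); compute d_i^2.
  (7-9)^2=4, (8-3)^2=25, (6-6)^2=0, (2-4)^2=4, (4-10)^2=36, (3-11)^2=64, (10-2)^2=64, (1-1)^2=0, (9-7)^2=4, (5-8)^2=9, (11-5)^2=36
sum(d^2) = 246.
Step 3: rho = 1 - 6*246 / (11*(11^2 - 1)) = 1 - 1476/1320 = -0.118182.
Step 4: Under H0, t = rho * sqrt((n-2)/(1-rho^2)) = -0.3570 ~ t(9).
Step 5: Two-sided p-value from the t-distribution with 9 df = 0.729285.
Step 6: alpha = 0.1. fail to reject H0.

rho = -0.1182, p = 0.729285, fail to reject H0 at alpha = 0.1.


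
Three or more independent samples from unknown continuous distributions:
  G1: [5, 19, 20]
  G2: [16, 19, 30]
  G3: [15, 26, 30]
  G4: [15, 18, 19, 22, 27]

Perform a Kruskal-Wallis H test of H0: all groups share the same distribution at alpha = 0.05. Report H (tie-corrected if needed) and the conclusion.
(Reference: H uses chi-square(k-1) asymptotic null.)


Step 1: Combine all N = 14 observations and assign midranks.
sorted (value, group, rank): (5,G1,1), (15,G3,2.5), (15,G4,2.5), (16,G2,4), (18,G4,5), (19,G1,7), (19,G2,7), (19,G4,7), (20,G1,9), (22,G4,10), (26,G3,11), (27,G4,12), (30,G2,13.5), (30,G3,13.5)
Step 2: Sum ranks within each group.
R_1 = 17 (n_1 = 3)
R_2 = 24.5 (n_2 = 3)
R_3 = 27 (n_3 = 3)
R_4 = 36.5 (n_4 = 5)
Step 3: H = 12/(N(N+1)) * sum(R_i^2/n_i) - 3(N+1)
     = 12/(14*15) * (17^2/3 + 24.5^2/3 + 27^2/3 + 36.5^2/5) - 3*15
     = 0.057143 * 805.867 - 45
     = 1.049524.
Step 4: Ties present; correction factor C = 1 - 36/(14^3 - 14) = 0.986813. Corrected H = 1.049524 / 0.986813 = 1.063549.
Step 5: Under H0, H ~ chi^2(3); p-value = 0.785880.
Step 6: alpha = 0.05. fail to reject H0.

H = 1.0635, df = 3, p = 0.785880, fail to reject H0.


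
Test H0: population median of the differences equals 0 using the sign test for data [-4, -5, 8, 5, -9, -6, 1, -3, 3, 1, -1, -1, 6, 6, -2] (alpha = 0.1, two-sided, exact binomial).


Step 1: Discard zero differences. Original n = 15; n_eff = number of nonzero differences = 15.
Nonzero differences (with sign): -4, -5, +8, +5, -9, -6, +1, -3, +3, +1, -1, -1, +6, +6, -2
Step 2: Count signs: positive = 7, negative = 8.
Step 3: Under H0: P(positive) = 0.5, so the number of positives S ~ Bin(15, 0.5).
Step 4: Two-sided exact p-value = sum of Bin(15,0.5) probabilities at or below the observed probability = 1.000000.
Step 5: alpha = 0.1. fail to reject H0.

n_eff = 15, pos = 7, neg = 8, p = 1.000000, fail to reject H0.


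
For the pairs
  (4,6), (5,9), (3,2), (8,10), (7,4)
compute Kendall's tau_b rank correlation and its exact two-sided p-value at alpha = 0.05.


Step 1: Enumerate the 10 unordered pairs (i,j) with i<j and classify each by sign(x_j-x_i) * sign(y_j-y_i).
  (1,2):dx=+1,dy=+3->C; (1,3):dx=-1,dy=-4->C; (1,4):dx=+4,dy=+4->C; (1,5):dx=+3,dy=-2->D
  (2,3):dx=-2,dy=-7->C; (2,4):dx=+3,dy=+1->C; (2,5):dx=+2,dy=-5->D; (3,4):dx=+5,dy=+8->C
  (3,5):dx=+4,dy=+2->C; (4,5):dx=-1,dy=-6->C
Step 2: C = 8, D = 2, total pairs = 10.
Step 3: tau = (C - D)/(n(n-1)/2) = (8 - 2)/10 = 0.600000.
Step 4: Exact two-sided p-value (enumerate n! = 120 permutations of y under H0): p = 0.233333.
Step 5: alpha = 0.05. fail to reject H0.

tau_b = 0.6000 (C=8, D=2), p = 0.233333, fail to reject H0.


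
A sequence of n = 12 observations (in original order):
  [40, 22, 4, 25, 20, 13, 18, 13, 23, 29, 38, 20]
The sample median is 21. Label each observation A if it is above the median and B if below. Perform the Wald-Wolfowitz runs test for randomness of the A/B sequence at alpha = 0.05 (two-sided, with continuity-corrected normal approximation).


Step 1: Compute median = 21; label A = above, B = below.
Labels in order: AABABBBBAAAB  (n_A = 6, n_B = 6)
Step 2: Count runs R = 6.
Step 3: Under H0 (random ordering), E[R] = 2*n_A*n_B/(n_A+n_B) + 1 = 2*6*6/12 + 1 = 7.0000.
        Var[R] = 2*n_A*n_B*(2*n_A*n_B - n_A - n_B) / ((n_A+n_B)^2 * (n_A+n_B-1)) = 4320/1584 = 2.7273.
        SD[R] = 1.6514.
Step 4: Continuity-corrected z = (R + 0.5 - E[R]) / SD[R] = (6 + 0.5 - 7.0000) / 1.6514 = -0.3028.
Step 5: Two-sided p-value via normal approximation = 2*(1 - Phi(|z|)) = 0.762069.
Step 6: alpha = 0.05. fail to reject H0.

R = 6, z = -0.3028, p = 0.762069, fail to reject H0.


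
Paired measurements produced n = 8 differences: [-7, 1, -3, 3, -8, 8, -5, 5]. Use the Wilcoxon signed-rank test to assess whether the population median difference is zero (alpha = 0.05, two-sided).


Step 1: Drop any zero differences (none here) and take |d_i|.
|d| = [7, 1, 3, 3, 8, 8, 5, 5]
Step 2: Midrank |d_i| (ties get averaged ranks).
ranks: |7|->6, |1|->1, |3|->2.5, |3|->2.5, |8|->7.5, |8|->7.5, |5|->4.5, |5|->4.5
Step 3: Attach original signs; sum ranks with positive sign and with negative sign.
W+ = 1 + 2.5 + 7.5 + 4.5 = 15.5
W- = 6 + 2.5 + 7.5 + 4.5 = 20.5
(Check: W+ + W- = 36 should equal n(n+1)/2 = 36.)
Step 4: Test statistic W = min(W+, W-) = 15.5.
Step 5: Ties in |d|, so use the tie-corrected normal approximation.
        E[W] = n(n+1)/4 = 8*9/4 = 18.
        Tie groups: |d|=3 (t=2), |d|=5 (t=2), |d|=8 (t=2); sum(t^3 - t) = 18.
        Var[W] = n(n+1)(2n+1)/24 - sum(t^3-t)/48 = 1224/24 - 18/48 = 50.625.
        z = (W - E[W]) / sqrt(Var[W]) = (15.5 - 18) / 7.1151 = -0.3514.
        Two-sided p = 2*Phi(z) = 0.725315.
Step 6: alpha = 0.05. fail to reject H0.

W+ = 15.5, W- = 20.5, W = min = 15.5, p = 0.725315, fail to reject H0.


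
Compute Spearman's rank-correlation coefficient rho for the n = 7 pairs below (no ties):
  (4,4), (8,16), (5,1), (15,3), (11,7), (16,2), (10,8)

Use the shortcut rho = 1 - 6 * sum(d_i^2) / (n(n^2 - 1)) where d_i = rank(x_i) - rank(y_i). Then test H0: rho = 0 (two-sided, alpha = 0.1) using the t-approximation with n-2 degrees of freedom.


Step 1: Rank x and y separately (midranks; no ties here).
rank(x): 4->1, 8->3, 5->2, 15->6, 11->5, 16->7, 10->4
rank(y): 4->4, 16->7, 1->1, 3->3, 7->5, 2->2, 8->6
Step 2: d_i = R_x(i) - R_y(i); compute d_i^2.
  (1-4)^2=9, (3-7)^2=16, (2-1)^2=1, (6-3)^2=9, (5-5)^2=0, (7-2)^2=25, (4-6)^2=4
sum(d^2) = 64.
Step 3: rho = 1 - 6*64 / (7*(7^2 - 1)) = 1 - 384/336 = -0.142857.
Step 4: Under H0, t = rho * sqrt((n-2)/(1-rho^2)) = -0.3227 ~ t(5).
Step 5: Two-sided p-value from the t-distribution with 5 df = 0.759945.
Step 6: alpha = 0.1. fail to reject H0.

rho = -0.1429, p = 0.759945, fail to reject H0 at alpha = 0.1.


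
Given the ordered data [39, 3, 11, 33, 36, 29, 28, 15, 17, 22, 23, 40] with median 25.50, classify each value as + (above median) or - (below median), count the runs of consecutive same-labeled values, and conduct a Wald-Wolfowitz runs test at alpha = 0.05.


Step 1: Compute median = 25.50; label A = above, B = below.
Labels in order: ABBAAAABBBBA  (n_A = 6, n_B = 6)
Step 2: Count runs R = 5.
Step 3: Under H0 (random ordering), E[R] = 2*n_A*n_B/(n_A+n_B) + 1 = 2*6*6/12 + 1 = 7.0000.
        Var[R] = 2*n_A*n_B*(2*n_A*n_B - n_A - n_B) / ((n_A+n_B)^2 * (n_A+n_B-1)) = 4320/1584 = 2.7273.
        SD[R] = 1.6514.
Step 4: Continuity-corrected z = (R + 0.5 - E[R]) / SD[R] = (5 + 0.5 - 7.0000) / 1.6514 = -0.9083.
Step 5: Two-sided p-value via normal approximation = 2*(1 - Phi(|z|)) = 0.363722.
Step 6: alpha = 0.05. fail to reject H0.

R = 5, z = -0.9083, p = 0.363722, fail to reject H0.


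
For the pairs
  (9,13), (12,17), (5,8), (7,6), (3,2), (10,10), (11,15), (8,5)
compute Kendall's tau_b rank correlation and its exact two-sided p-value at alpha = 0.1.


Step 1: Enumerate the 28 unordered pairs (i,j) with i<j and classify each by sign(x_j-x_i) * sign(y_j-y_i).
  (1,2):dx=+3,dy=+4->C; (1,3):dx=-4,dy=-5->C; (1,4):dx=-2,dy=-7->C; (1,5):dx=-6,dy=-11->C
  (1,6):dx=+1,dy=-3->D; (1,7):dx=+2,dy=+2->C; (1,8):dx=-1,dy=-8->C; (2,3):dx=-7,dy=-9->C
  (2,4):dx=-5,dy=-11->C; (2,5):dx=-9,dy=-15->C; (2,6):dx=-2,dy=-7->C; (2,7):dx=-1,dy=-2->C
  (2,8):dx=-4,dy=-12->C; (3,4):dx=+2,dy=-2->D; (3,5):dx=-2,dy=-6->C; (3,6):dx=+5,dy=+2->C
  (3,7):dx=+6,dy=+7->C; (3,8):dx=+3,dy=-3->D; (4,5):dx=-4,dy=-4->C; (4,6):dx=+3,dy=+4->C
  (4,7):dx=+4,dy=+9->C; (4,8):dx=+1,dy=-1->D; (5,6):dx=+7,dy=+8->C; (5,7):dx=+8,dy=+13->C
  (5,8):dx=+5,dy=+3->C; (6,7):dx=+1,dy=+5->C; (6,8):dx=-2,dy=-5->C; (7,8):dx=-3,dy=-10->C
Step 2: C = 24, D = 4, total pairs = 28.
Step 3: tau = (C - D)/(n(n-1)/2) = (24 - 4)/28 = 0.714286.
Step 4: Exact two-sided p-value (enumerate n! = 40320 permutations of y under H0): p = 0.014137.
Step 5: alpha = 0.1. reject H0.

tau_b = 0.7143 (C=24, D=4), p = 0.014137, reject H0.


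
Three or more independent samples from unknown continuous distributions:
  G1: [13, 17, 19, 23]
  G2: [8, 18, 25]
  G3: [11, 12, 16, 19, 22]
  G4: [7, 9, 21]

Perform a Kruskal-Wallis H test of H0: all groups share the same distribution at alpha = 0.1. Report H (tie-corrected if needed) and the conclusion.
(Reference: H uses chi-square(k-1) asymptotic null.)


Step 1: Combine all N = 15 observations and assign midranks.
sorted (value, group, rank): (7,G4,1), (8,G2,2), (9,G4,3), (11,G3,4), (12,G3,5), (13,G1,6), (16,G3,7), (17,G1,8), (18,G2,9), (19,G1,10.5), (19,G3,10.5), (21,G4,12), (22,G3,13), (23,G1,14), (25,G2,15)
Step 2: Sum ranks within each group.
R_1 = 38.5 (n_1 = 4)
R_2 = 26 (n_2 = 3)
R_3 = 39.5 (n_3 = 5)
R_4 = 16 (n_4 = 3)
Step 3: H = 12/(N(N+1)) * sum(R_i^2/n_i) - 3(N+1)
     = 12/(15*16) * (38.5^2/4 + 26^2/3 + 39.5^2/5 + 16^2/3) - 3*16
     = 0.050000 * 993.279 - 48
     = 1.663958.
Step 4: Ties present; correction factor C = 1 - 6/(15^3 - 15) = 0.998214. Corrected H = 1.663958 / 0.998214 = 1.666935.
Step 5: Under H0, H ~ chi^2(3); p-value = 0.644310.
Step 6: alpha = 0.1. fail to reject H0.

H = 1.6669, df = 3, p = 0.644310, fail to reject H0.


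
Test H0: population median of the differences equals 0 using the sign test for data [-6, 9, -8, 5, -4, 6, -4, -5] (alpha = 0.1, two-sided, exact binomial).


Step 1: Discard zero differences. Original n = 8; n_eff = number of nonzero differences = 8.
Nonzero differences (with sign): -6, +9, -8, +5, -4, +6, -4, -5
Step 2: Count signs: positive = 3, negative = 5.
Step 3: Under H0: P(positive) = 0.5, so the number of positives S ~ Bin(8, 0.5).
Step 4: Two-sided exact p-value = sum of Bin(8,0.5) probabilities at or below the observed probability = 0.726562.
Step 5: alpha = 0.1. fail to reject H0.

n_eff = 8, pos = 3, neg = 5, p = 0.726562, fail to reject H0.


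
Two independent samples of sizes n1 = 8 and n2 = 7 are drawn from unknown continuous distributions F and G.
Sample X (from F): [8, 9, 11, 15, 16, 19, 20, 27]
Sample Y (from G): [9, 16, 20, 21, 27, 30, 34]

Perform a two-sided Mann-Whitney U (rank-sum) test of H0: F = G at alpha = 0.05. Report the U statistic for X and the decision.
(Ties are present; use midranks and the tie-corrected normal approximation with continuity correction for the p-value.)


Step 1: Combine and sort all 15 observations; assign midranks.
sorted (value, group): (8,X), (9,X), (9,Y), (11,X), (15,X), (16,X), (16,Y), (19,X), (20,X), (20,Y), (21,Y), (27,X), (27,Y), (30,Y), (34,Y)
ranks: 8->1, 9->2.5, 9->2.5, 11->4, 15->5, 16->6.5, 16->6.5, 19->8, 20->9.5, 20->9.5, 21->11, 27->12.5, 27->12.5, 30->14, 34->15
Step 2: Rank sum for X: R1 = 1 + 2.5 + 4 + 5 + 6.5 + 8 + 9.5 + 12.5 = 49.
Step 3: U_X = R1 - n1(n1+1)/2 = 49 - 8*9/2 = 49 - 36 = 13.
       U_Y = n1*n2 - U_X = 56 - 13 = 43.
Step 4: Ties are present, so use the tie-corrected normal approximation (with continuity correction) for the p-value.
Step 5: p-value = 0.092167; compare to alpha = 0.05. fail to reject H0.

U_X = 13, p = 0.092167, fail to reject H0 at alpha = 0.05.


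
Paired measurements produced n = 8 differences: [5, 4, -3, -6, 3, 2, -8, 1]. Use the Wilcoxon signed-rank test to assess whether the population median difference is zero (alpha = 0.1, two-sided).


Step 1: Drop any zero differences (none here) and take |d_i|.
|d| = [5, 4, 3, 6, 3, 2, 8, 1]
Step 2: Midrank |d_i| (ties get averaged ranks).
ranks: |5|->6, |4|->5, |3|->3.5, |6|->7, |3|->3.5, |2|->2, |8|->8, |1|->1
Step 3: Attach original signs; sum ranks with positive sign and with negative sign.
W+ = 6 + 5 + 3.5 + 2 + 1 = 17.5
W- = 3.5 + 7 + 8 = 18.5
(Check: W+ + W- = 36 should equal n(n+1)/2 = 36.)
Step 4: Test statistic W = min(W+, W-) = 17.5.
Step 5: Ties in |d|, so use the tie-corrected normal approximation.
        E[W] = n(n+1)/4 = 8*9/4 = 18.
        Tie groups: |d|=3 (t=2); sum(t^3 - t) = 6.
        Var[W] = n(n+1)(2n+1)/24 - sum(t^3-t)/48 = 1224/24 - 6/48 = 50.875.
        z = (W - E[W]) / sqrt(Var[W]) = (17.5 - 18) / 7.1327 = -0.0701.
        Two-sided p = 2*Phi(z) = 0.944114.
Step 6: alpha = 0.1. fail to reject H0.

W+ = 17.5, W- = 18.5, W = min = 17.5, p = 0.944114, fail to reject H0.


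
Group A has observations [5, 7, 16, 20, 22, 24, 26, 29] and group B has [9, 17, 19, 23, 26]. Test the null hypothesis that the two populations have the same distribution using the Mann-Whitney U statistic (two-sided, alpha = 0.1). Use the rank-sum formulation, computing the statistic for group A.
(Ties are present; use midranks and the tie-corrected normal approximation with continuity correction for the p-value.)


Step 1: Combine and sort all 13 observations; assign midranks.
sorted (value, group): (5,X), (7,X), (9,Y), (16,X), (17,Y), (19,Y), (20,X), (22,X), (23,Y), (24,X), (26,X), (26,Y), (29,X)
ranks: 5->1, 7->2, 9->3, 16->4, 17->5, 19->6, 20->7, 22->8, 23->9, 24->10, 26->11.5, 26->11.5, 29->13
Step 2: Rank sum for X: R1 = 1 + 2 + 4 + 7 + 8 + 10 + 11.5 + 13 = 56.5.
Step 3: U_X = R1 - n1(n1+1)/2 = 56.5 - 8*9/2 = 56.5 - 36 = 20.5.
       U_Y = n1*n2 - U_X = 40 - 20.5 = 19.5.
Step 4: Ties are present, so use the tie-corrected normal approximation (with continuity correction) for the p-value.
Step 5: p-value = 1.000000; compare to alpha = 0.1. fail to reject H0.

U_X = 20.5, p = 1.000000, fail to reject H0 at alpha = 0.1.


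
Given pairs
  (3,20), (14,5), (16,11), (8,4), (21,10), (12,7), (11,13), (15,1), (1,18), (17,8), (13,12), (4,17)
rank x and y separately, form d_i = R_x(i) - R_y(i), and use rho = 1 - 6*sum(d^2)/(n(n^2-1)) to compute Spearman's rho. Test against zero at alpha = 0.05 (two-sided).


Step 1: Rank x and y separately (midranks; no ties here).
rank(x): 3->2, 14->8, 16->10, 8->4, 21->12, 12->6, 11->5, 15->9, 1->1, 17->11, 13->7, 4->3
rank(y): 20->12, 5->3, 11->7, 4->2, 10->6, 7->4, 13->9, 1->1, 18->11, 8->5, 12->8, 17->10
Step 2: d_i = R_x(i) - R_y(i); compute d_i^2.
  (2-12)^2=100, (8-3)^2=25, (10-7)^2=9, (4-2)^2=4, (12-6)^2=36, (6-4)^2=4, (5-9)^2=16, (9-1)^2=64, (1-11)^2=100, (11-5)^2=36, (7-8)^2=1, (3-10)^2=49
sum(d^2) = 444.
Step 3: rho = 1 - 6*444 / (12*(12^2 - 1)) = 1 - 2664/1716 = -0.552448.
Step 4: Under H0, t = rho * sqrt((n-2)/(1-rho^2)) = -2.0959 ~ t(10).
Step 5: Two-sided p-value from the t-distribution with 10 df = 0.062511.
Step 6: alpha = 0.05. fail to reject H0.

rho = -0.5524, p = 0.062511, fail to reject H0 at alpha = 0.05.


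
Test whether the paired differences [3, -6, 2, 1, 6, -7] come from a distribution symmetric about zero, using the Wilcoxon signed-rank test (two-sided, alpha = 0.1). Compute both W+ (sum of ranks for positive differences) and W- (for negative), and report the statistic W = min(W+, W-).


Step 1: Drop any zero differences (none here) and take |d_i|.
|d| = [3, 6, 2, 1, 6, 7]
Step 2: Midrank |d_i| (ties get averaged ranks).
ranks: |3|->3, |6|->4.5, |2|->2, |1|->1, |6|->4.5, |7|->6
Step 3: Attach original signs; sum ranks with positive sign and with negative sign.
W+ = 3 + 2 + 1 + 4.5 = 10.5
W- = 4.5 + 6 = 10.5
(Check: W+ + W- = 21 should equal n(n+1)/2 = 21.)
Step 4: Test statistic W = min(W+, W-) = 10.5.
Step 5: Ties in |d|, so use the tie-corrected normal approximation.
        E[W] = n(n+1)/4 = 6*7/4 = 10.5.
        Tie groups: |d|=6 (t=2); sum(t^3 - t) = 6.
        Var[W] = n(n+1)(2n+1)/24 - sum(t^3-t)/48 = 546/24 - 6/48 = 22.625.
        z = (W - E[W]) / sqrt(Var[W]) = (10.5 - 10.5) / 4.7566 = 0.0000.
        Two-sided p = 2*Phi(z) = 1.000000.
Step 6: alpha = 0.1. fail to reject H0.

W+ = 10.5, W- = 10.5, W = min = 10.5, p = 1.000000, fail to reject H0.


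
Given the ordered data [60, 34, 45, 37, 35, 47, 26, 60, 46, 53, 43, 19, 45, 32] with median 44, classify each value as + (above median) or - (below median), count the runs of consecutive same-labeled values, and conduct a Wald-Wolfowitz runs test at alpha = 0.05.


Step 1: Compute median = 44; label A = above, B = below.
Labels in order: ABABBABAAABBAB  (n_A = 7, n_B = 7)
Step 2: Count runs R = 10.
Step 3: Under H0 (random ordering), E[R] = 2*n_A*n_B/(n_A+n_B) + 1 = 2*7*7/14 + 1 = 8.0000.
        Var[R] = 2*n_A*n_B*(2*n_A*n_B - n_A - n_B) / ((n_A+n_B)^2 * (n_A+n_B-1)) = 8232/2548 = 3.2308.
        SD[R] = 1.7974.
Step 4: Continuity-corrected z = (R - 0.5 - E[R]) / SD[R] = (10 - 0.5 - 8.0000) / 1.7974 = 0.8345.
Step 5: Two-sided p-value via normal approximation = 2*(1 - Phi(|z|)) = 0.403986.
Step 6: alpha = 0.05. fail to reject H0.

R = 10, z = 0.8345, p = 0.403986, fail to reject H0.


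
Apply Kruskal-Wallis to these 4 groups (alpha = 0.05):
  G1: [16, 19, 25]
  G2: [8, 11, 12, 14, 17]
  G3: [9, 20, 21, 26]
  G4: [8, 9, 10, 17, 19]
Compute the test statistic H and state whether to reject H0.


Step 1: Combine all N = 17 observations and assign midranks.
sorted (value, group, rank): (8,G2,1.5), (8,G4,1.5), (9,G3,3.5), (9,G4,3.5), (10,G4,5), (11,G2,6), (12,G2,7), (14,G2,8), (16,G1,9), (17,G2,10.5), (17,G4,10.5), (19,G1,12.5), (19,G4,12.5), (20,G3,14), (21,G3,15), (25,G1,16), (26,G3,17)
Step 2: Sum ranks within each group.
R_1 = 37.5 (n_1 = 3)
R_2 = 33 (n_2 = 5)
R_3 = 49.5 (n_3 = 4)
R_4 = 33 (n_4 = 5)
Step 3: H = 12/(N(N+1)) * sum(R_i^2/n_i) - 3(N+1)
     = 12/(17*18) * (37.5^2/3 + 33^2/5 + 49.5^2/4 + 33^2/5) - 3*18
     = 0.039216 * 1516.91 - 54
     = 5.486765.
Step 4: Ties present; correction factor C = 1 - 24/(17^3 - 17) = 0.995098. Corrected H = 5.486765 / 0.995098 = 5.513793.
Step 5: Under H0, H ~ chi^2(3); p-value = 0.137816.
Step 6: alpha = 0.05. fail to reject H0.

H = 5.5138, df = 3, p = 0.137816, fail to reject H0.


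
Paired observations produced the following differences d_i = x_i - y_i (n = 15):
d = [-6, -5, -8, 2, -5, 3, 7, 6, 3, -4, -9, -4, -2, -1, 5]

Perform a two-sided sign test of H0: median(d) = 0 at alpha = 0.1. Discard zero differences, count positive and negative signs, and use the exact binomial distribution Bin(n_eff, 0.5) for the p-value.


Step 1: Discard zero differences. Original n = 15; n_eff = number of nonzero differences = 15.
Nonzero differences (with sign): -6, -5, -8, +2, -5, +3, +7, +6, +3, -4, -9, -4, -2, -1, +5
Step 2: Count signs: positive = 6, negative = 9.
Step 3: Under H0: P(positive) = 0.5, so the number of positives S ~ Bin(15, 0.5).
Step 4: Two-sided exact p-value = sum of Bin(15,0.5) probabilities at or below the observed probability = 0.607239.
Step 5: alpha = 0.1. fail to reject H0.

n_eff = 15, pos = 6, neg = 9, p = 0.607239, fail to reject H0.


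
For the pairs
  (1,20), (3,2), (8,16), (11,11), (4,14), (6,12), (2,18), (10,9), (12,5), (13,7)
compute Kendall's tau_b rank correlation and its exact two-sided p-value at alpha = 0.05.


Step 1: Enumerate the 45 unordered pairs (i,j) with i<j and classify each by sign(x_j-x_i) * sign(y_j-y_i).
  (1,2):dx=+2,dy=-18->D; (1,3):dx=+7,dy=-4->D; (1,4):dx=+10,dy=-9->D; (1,5):dx=+3,dy=-6->D
  (1,6):dx=+5,dy=-8->D; (1,7):dx=+1,dy=-2->D; (1,8):dx=+9,dy=-11->D; (1,9):dx=+11,dy=-15->D
  (1,10):dx=+12,dy=-13->D; (2,3):dx=+5,dy=+14->C; (2,4):dx=+8,dy=+9->C; (2,5):dx=+1,dy=+12->C
  (2,6):dx=+3,dy=+10->C; (2,7):dx=-1,dy=+16->D; (2,8):dx=+7,dy=+7->C; (2,9):dx=+9,dy=+3->C
  (2,10):dx=+10,dy=+5->C; (3,4):dx=+3,dy=-5->D; (3,5):dx=-4,dy=-2->C; (3,6):dx=-2,dy=-4->C
  (3,7):dx=-6,dy=+2->D; (3,8):dx=+2,dy=-7->D; (3,9):dx=+4,dy=-11->D; (3,10):dx=+5,dy=-9->D
  (4,5):dx=-7,dy=+3->D; (4,6):dx=-5,dy=+1->D; (4,7):dx=-9,dy=+7->D; (4,8):dx=-1,dy=-2->C
  (4,9):dx=+1,dy=-6->D; (4,10):dx=+2,dy=-4->D; (5,6):dx=+2,dy=-2->D; (5,7):dx=-2,dy=+4->D
  (5,8):dx=+6,dy=-5->D; (5,9):dx=+8,dy=-9->D; (5,10):dx=+9,dy=-7->D; (6,7):dx=-4,dy=+6->D
  (6,8):dx=+4,dy=-3->D; (6,9):dx=+6,dy=-7->D; (6,10):dx=+7,dy=-5->D; (7,8):dx=+8,dy=-9->D
  (7,9):dx=+10,dy=-13->D; (7,10):dx=+11,dy=-11->D; (8,9):dx=+2,dy=-4->D; (8,10):dx=+3,dy=-2->D
  (9,10):dx=+1,dy=+2->C
Step 2: C = 11, D = 34, total pairs = 45.
Step 3: tau = (C - D)/(n(n-1)/2) = (11 - 34)/45 = -0.511111.
Step 4: Exact two-sided p-value (enumerate n! = 3628800 permutations of y under H0): p = 0.046623.
Step 5: alpha = 0.05. reject H0.

tau_b = -0.5111 (C=11, D=34), p = 0.046623, reject H0.


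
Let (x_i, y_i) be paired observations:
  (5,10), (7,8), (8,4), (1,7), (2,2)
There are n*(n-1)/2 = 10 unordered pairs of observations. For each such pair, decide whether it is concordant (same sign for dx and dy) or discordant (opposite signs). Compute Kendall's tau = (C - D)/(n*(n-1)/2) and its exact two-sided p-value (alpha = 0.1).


Step 1: Enumerate the 10 unordered pairs (i,j) with i<j and classify each by sign(x_j-x_i) * sign(y_j-y_i).
  (1,2):dx=+2,dy=-2->D; (1,3):dx=+3,dy=-6->D; (1,4):dx=-4,dy=-3->C; (1,5):dx=-3,dy=-8->C
  (2,3):dx=+1,dy=-4->D; (2,4):dx=-6,dy=-1->C; (2,5):dx=-5,dy=-6->C; (3,4):dx=-7,dy=+3->D
  (3,5):dx=-6,dy=-2->C; (4,5):dx=+1,dy=-5->D
Step 2: C = 5, D = 5, total pairs = 10.
Step 3: tau = (C - D)/(n(n-1)/2) = (5 - 5)/10 = 0.000000.
Step 4: Exact two-sided p-value (enumerate n! = 120 permutations of y under H0): p = 1.000000.
Step 5: alpha = 0.1. fail to reject H0.

tau_b = 0.0000 (C=5, D=5), p = 1.000000, fail to reject H0.


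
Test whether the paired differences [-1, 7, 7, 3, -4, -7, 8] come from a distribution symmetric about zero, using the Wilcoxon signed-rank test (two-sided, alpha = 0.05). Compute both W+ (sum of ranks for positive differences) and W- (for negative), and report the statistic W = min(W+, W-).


Step 1: Drop any zero differences (none here) and take |d_i|.
|d| = [1, 7, 7, 3, 4, 7, 8]
Step 2: Midrank |d_i| (ties get averaged ranks).
ranks: |1|->1, |7|->5, |7|->5, |3|->2, |4|->3, |7|->5, |8|->7
Step 3: Attach original signs; sum ranks with positive sign and with negative sign.
W+ = 5 + 5 + 2 + 7 = 19
W- = 1 + 3 + 5 = 9
(Check: W+ + W- = 28 should equal n(n+1)/2 = 28.)
Step 4: Test statistic W = min(W+, W-) = 9.
Step 5: Ties in |d|, so use the tie-corrected normal approximation.
        E[W] = n(n+1)/4 = 7*8/4 = 14.
        Tie groups: |d|=7 (t=3); sum(t^3 - t) = 24.
        Var[W] = n(n+1)(2n+1)/24 - sum(t^3-t)/48 = 840/24 - 24/48 = 34.5.
        z = (W - E[W]) / sqrt(Var[W]) = (9 - 14) / 5.8737 = -0.8513.
        Two-sided p = 2*Phi(z) = 0.394627.
Step 6: alpha = 0.05. fail to reject H0.

W+ = 19, W- = 9, W = min = 9, p = 0.394627, fail to reject H0.


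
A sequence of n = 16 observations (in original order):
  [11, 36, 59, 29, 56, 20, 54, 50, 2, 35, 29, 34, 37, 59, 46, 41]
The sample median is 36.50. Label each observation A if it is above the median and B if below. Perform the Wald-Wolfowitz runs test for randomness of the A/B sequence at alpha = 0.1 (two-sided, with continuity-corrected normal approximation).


Step 1: Compute median = 36.50; label A = above, B = below.
Labels in order: BBABABAABBBBAAAA  (n_A = 8, n_B = 8)
Step 2: Count runs R = 8.
Step 3: Under H0 (random ordering), E[R] = 2*n_A*n_B/(n_A+n_B) + 1 = 2*8*8/16 + 1 = 9.0000.
        Var[R] = 2*n_A*n_B*(2*n_A*n_B - n_A - n_B) / ((n_A+n_B)^2 * (n_A+n_B-1)) = 14336/3840 = 3.7333.
        SD[R] = 1.9322.
Step 4: Continuity-corrected z = (R + 0.5 - E[R]) / SD[R] = (8 + 0.5 - 9.0000) / 1.9322 = -0.2588.
Step 5: Two-sided p-value via normal approximation = 2*(1 - Phi(|z|)) = 0.795809.
Step 6: alpha = 0.1. fail to reject H0.

R = 8, z = -0.2588, p = 0.795809, fail to reject H0.


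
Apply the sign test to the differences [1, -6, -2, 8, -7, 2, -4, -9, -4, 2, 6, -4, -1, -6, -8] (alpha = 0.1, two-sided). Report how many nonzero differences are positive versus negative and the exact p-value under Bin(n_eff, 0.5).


Step 1: Discard zero differences. Original n = 15; n_eff = number of nonzero differences = 15.
Nonzero differences (with sign): +1, -6, -2, +8, -7, +2, -4, -9, -4, +2, +6, -4, -1, -6, -8
Step 2: Count signs: positive = 5, negative = 10.
Step 3: Under H0: P(positive) = 0.5, so the number of positives S ~ Bin(15, 0.5).
Step 4: Two-sided exact p-value = sum of Bin(15,0.5) probabilities at or below the observed probability = 0.301758.
Step 5: alpha = 0.1. fail to reject H0.

n_eff = 15, pos = 5, neg = 10, p = 0.301758, fail to reject H0.


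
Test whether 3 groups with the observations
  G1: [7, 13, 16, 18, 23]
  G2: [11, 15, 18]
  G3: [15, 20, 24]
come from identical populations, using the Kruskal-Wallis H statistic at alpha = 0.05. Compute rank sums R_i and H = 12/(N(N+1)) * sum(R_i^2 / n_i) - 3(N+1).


Step 1: Combine all N = 11 observations and assign midranks.
sorted (value, group, rank): (7,G1,1), (11,G2,2), (13,G1,3), (15,G2,4.5), (15,G3,4.5), (16,G1,6), (18,G1,7.5), (18,G2,7.5), (20,G3,9), (23,G1,10), (24,G3,11)
Step 2: Sum ranks within each group.
R_1 = 27.5 (n_1 = 5)
R_2 = 14 (n_2 = 3)
R_3 = 24.5 (n_3 = 3)
Step 3: H = 12/(N(N+1)) * sum(R_i^2/n_i) - 3(N+1)
     = 12/(11*12) * (27.5^2/5 + 14^2/3 + 24.5^2/3) - 3*12
     = 0.090909 * 416.667 - 36
     = 1.878788.
Step 4: Ties present; correction factor C = 1 - 12/(11^3 - 11) = 0.990909. Corrected H = 1.878788 / 0.990909 = 1.896024.
Step 5: Under H0, H ~ chi^2(2); p-value = 0.387511.
Step 6: alpha = 0.05. fail to reject H0.

H = 1.8960, df = 2, p = 0.387511, fail to reject H0.
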